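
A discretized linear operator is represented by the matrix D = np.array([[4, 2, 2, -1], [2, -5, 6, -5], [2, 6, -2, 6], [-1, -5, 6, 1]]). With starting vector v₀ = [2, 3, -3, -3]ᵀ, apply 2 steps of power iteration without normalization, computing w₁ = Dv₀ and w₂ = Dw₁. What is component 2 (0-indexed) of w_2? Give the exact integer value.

-310

w1 = Dv₀ = (11, -14, 10, -38)
w2 = Dw1 = (74, 342, -310, 81)
The requested component of w2 is -310.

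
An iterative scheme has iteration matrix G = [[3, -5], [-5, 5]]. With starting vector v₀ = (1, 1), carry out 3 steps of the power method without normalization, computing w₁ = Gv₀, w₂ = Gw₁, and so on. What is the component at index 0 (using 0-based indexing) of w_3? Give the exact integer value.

w1 = Gv₀ = (3·1 + (-5)·1; (-5)·1 + 5·1) = (-2, 0)
w2 = Gw1 = (3·(-2) + (-5)·0; (-5)·(-2) + 5·0) = (-6, 10)
w3 = Gw2 = (-68, 80)
The requested component of w3 is -68.

-68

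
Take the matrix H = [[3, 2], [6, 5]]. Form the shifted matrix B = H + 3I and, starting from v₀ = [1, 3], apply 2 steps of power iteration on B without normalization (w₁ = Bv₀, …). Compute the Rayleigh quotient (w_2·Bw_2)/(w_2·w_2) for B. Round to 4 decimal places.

10.5671

B = H + 3I has rows (6, 2); (6, 8)
w1 = Bv₀ = (6·1 + 2·3; 6·1 + 8·3) = (12, 30)
w2 = Bw1 = (6·12 + 2·30; 6·12 + 8·30) = (132, 312)
Bw2 = (1416, 3288)
w2·Bw2 = 1212768; w2·w2 = 114768; μ ≈ 1212768/114768 = 10.5671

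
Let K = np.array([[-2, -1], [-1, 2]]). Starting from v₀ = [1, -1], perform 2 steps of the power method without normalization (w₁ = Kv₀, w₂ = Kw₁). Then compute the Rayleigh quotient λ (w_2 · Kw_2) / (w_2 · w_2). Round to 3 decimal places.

1.000

w1 = Kv₀ = ((-2)·1 + (-1)·(-1); (-1)·1 + 2·(-1)) = (-1, -3)
w2 = Kw1 = ((-2)·(-1) + (-1)·(-3); (-1)·(-1) + 2·(-3)) = (5, -5)
Kw2 = (-5, -15)
w2·Kw2 = 5·(-5) + (-5)·(-15) = 50; w2·w2 = 5·5 + (-5)·(-5) = 50
λ ≈ 50/50 = 1.000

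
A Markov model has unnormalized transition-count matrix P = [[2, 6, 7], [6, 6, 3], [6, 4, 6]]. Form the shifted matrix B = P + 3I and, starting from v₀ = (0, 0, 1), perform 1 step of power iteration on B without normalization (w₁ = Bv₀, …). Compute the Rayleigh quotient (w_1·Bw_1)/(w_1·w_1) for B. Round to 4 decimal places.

μ ≈ 16.6547

B = P + 3I has rows (5, 6, 7); (6, 9, 3); (6, 4, 9)
w1 = Bv₀ = (5·0 + 6·0 + 7·1; 6·0 + 9·0 + 3·1; 6·0 + 4·0 + 9·1) = (7, 3, 9)
Bw1 = (116, 96, 135)
w1·Bw1 = 2315; w1·w1 = 139; μ ≈ 2315/139 = 16.6547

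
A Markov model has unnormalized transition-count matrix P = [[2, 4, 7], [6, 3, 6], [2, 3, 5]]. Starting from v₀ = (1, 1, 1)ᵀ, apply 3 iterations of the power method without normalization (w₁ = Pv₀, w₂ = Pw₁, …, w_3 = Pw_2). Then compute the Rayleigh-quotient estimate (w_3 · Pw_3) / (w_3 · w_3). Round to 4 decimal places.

w1 = Pv₀ = (13, 15, 10)
w2 = Pw1 = (156, 183, 121)
w3 = Pw2 = (1891, 2211, 1466)
Pw3 = (22888, 26775, 17745)
w3·Pw3 = 1891·22888 + 2211·26775 + 1466·17745 = 128494903; w3·w3 = 1891·1891 + 2211·2211 + 1466·1466 = 10613558
λ ≈ 128494903/10613558 = 12.1067

λ ≈ 12.1067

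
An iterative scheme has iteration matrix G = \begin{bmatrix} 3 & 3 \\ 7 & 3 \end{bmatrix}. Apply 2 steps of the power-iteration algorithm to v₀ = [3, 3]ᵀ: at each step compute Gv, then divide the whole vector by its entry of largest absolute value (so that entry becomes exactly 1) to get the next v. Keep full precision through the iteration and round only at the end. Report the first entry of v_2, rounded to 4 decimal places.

0.6667

Gv0 = (18.00000, 30.00000); divide by 30.00000 → v1 = (0.60000, 1.00000)
Gv1 = (4.80000, 7.20000); divide by 7.20000 → v2 = (0.66667, 1.00000)
Requested entry of v2: 144/216 = 0.6667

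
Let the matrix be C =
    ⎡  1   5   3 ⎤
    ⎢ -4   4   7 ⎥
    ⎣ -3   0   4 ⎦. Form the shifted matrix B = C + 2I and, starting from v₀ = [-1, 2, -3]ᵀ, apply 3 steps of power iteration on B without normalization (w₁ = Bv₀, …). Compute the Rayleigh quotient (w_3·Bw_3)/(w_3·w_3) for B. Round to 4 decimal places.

B = C + 2I has rows (3, 5, 3); (-4, 6, 7); (-3, 0, 6)
w1 = Bv₀ = (-2, -5, -15)
w2 = Bw1 = (-76, -127, -84)
w3 = Bw2 = (-1115, -1046, -276)
Bw3 = (-9403, -3748, 1689)
w3·Bw3 = 13938589; w3·w3 = 2413517; μ ≈ 13938589/2413517 = 5.7752

μ ≈ 5.7752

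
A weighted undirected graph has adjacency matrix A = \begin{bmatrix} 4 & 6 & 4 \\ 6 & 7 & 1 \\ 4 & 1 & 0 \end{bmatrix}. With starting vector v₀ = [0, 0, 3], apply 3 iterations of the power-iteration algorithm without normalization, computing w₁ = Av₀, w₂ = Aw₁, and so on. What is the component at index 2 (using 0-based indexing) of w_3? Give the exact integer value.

357

w1 = Av₀ = (4·0 + 6·0 + 4·3; 6·0 + 7·0 + 1·3; 4·0 + 1·0 + 0·3) = (12, 3, 0)
w2 = Aw1 = (4·12 + 6·3 + 4·0; 6·12 + 7·3 + 1·0; 4·12 + 1·3 + 0·0) = (66, 93, 51)
w3 = Aw2 = (1026, 1098, 357)
The requested component of w3 is 357.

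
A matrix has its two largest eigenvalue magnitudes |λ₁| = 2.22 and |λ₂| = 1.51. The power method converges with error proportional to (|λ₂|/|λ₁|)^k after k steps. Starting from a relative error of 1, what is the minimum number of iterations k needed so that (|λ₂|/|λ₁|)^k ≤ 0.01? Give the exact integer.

12

|λ₂/λ₁| = 1.51/2.22 = 0.68018
Need k ≥ ln(0.01) / ln(0.68018) = -4.6052 / -0.3854 ≈ 11.949
Smallest integer k satisfying the bound: 12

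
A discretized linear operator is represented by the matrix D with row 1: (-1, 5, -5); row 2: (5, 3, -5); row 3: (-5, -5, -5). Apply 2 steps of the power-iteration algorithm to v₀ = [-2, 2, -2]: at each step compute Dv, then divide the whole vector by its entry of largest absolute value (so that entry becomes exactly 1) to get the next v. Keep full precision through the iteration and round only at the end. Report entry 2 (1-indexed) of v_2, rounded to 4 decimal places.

-0.4105

Dv0 = (22.00000, 6.00000, 10.00000); divide by 22.00000 → v1 = (1.00000, 0.27273, 0.45455)
Dv1 = (-1.90909, 3.54545, -8.63636); divide by -8.63636 → v2 = (0.22105, -0.41053, 1.00000)
Requested entry of v2: 78/-190 = -0.4105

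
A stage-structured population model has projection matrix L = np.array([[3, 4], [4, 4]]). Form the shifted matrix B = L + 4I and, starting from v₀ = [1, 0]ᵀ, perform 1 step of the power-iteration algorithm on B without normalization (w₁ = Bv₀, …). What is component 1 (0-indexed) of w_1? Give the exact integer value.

B = L + 4I has rows (7, 4); (4, 8)
w1 = Bv₀ = (7·1 + 4·0; 4·1 + 8·0) = (7, 4)
Requested component of w1: 4

4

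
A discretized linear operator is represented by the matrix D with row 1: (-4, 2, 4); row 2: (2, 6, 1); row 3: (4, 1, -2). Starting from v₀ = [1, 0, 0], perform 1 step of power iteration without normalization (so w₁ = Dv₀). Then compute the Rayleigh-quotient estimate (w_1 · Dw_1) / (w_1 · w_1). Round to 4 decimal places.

λ ≈ -6.0000

w1 = Dv₀ = ((-4)·1 + 2·0 + 4·0; 2·1 + 6·0 + 1·0; 4·1 + 1·0 + (-2)·0) = (-4, 2, 4)
Dw1 = (36, 8, -22)
w1·Dw1 = (-4)·36 + 2·8 + 4·(-22) = -216; w1·w1 = (-4)·(-4) + 2·2 + 4·4 = 36
λ ≈ -216/36 = -6.0000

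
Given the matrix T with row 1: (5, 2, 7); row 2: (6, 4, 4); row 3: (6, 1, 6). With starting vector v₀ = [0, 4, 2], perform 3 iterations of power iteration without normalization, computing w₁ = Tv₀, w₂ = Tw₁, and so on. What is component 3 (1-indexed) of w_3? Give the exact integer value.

w1 = Tv₀ = (5·0 + 2·4 + 7·2; 6·0 + 4·4 + 4·2; 6·0 + 1·4 + 6·2) = (22, 24, 16)
w2 = Tw1 = (5·22 + 2·24 + 7·16; 6·22 + 4·24 + 4·16; 6·22 + 1·24 + 6·16) = (270, 292, 252)
w3 = Tw2 = (3698, 3796, 3424)
The requested component of w3 is 3424.

3424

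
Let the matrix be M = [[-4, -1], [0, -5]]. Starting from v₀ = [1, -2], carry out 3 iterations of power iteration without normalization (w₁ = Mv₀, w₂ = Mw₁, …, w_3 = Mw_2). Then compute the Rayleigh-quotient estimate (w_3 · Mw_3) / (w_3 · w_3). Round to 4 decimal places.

λ ≈ -5.1691

w1 = Mv₀ = (-2, 10)
w2 = Mw1 = (-2, -50)
w3 = Mw2 = (58, 250)
Mw3 = (-482, -1250)
w3·Mw3 = 58·(-482) + 250·(-1250) = -340456; w3·w3 = 58·58 + 250·250 = 65864
λ ≈ -340456/65864 = -5.1691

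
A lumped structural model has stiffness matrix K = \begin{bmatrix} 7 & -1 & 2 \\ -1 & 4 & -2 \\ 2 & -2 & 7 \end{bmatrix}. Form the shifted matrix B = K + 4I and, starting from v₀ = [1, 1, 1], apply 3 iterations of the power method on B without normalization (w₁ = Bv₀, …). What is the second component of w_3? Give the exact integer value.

-371

B = K + 4I has rows (11, -1, 2); (-1, 8, -2); (2, -2, 11)
w1 = Bv₀ = (11·1 + (-1)·1 + 2·1; (-1)·1 + 8·1 + (-2)·1; 2·1 + (-2)·1 + 11·1) = (12, 5, 11)
w2 = Bw1 = (11·12 + (-1)·5 + 2·11; (-1)·12 + 8·5 + (-2)·11; 2·12 + (-2)·5 + 11·11) = (149, 6, 135)
w3 = Bw2 = (1903, -371, 1771)
Requested component of w3: -371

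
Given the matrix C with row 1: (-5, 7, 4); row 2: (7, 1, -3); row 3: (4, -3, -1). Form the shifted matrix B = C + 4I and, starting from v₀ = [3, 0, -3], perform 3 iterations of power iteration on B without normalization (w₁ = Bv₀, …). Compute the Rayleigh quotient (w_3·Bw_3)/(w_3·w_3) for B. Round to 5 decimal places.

μ ≈ 0.16573

B = C + 4I has rows (-1, 7, 4); (7, 5, -3); (4, -3, 3)
w1 = Bv₀ = ((-1)·3 + 7·0 + 4·(-3); 7·3 + 5·0 + (-3)·(-3); 4·3 + (-3)·0 + 3·(-3)) = (-15, 30, 3)
w2 = Bw1 = ((-1)·(-15) + 7·30 + 4·3; 7·(-15) + 5·30 + (-3)·3; 4·(-15) + (-3)·30 + 3·3) = (237, 36, -141)
w3 = Bw2 = (-549, 2262, 417)
Bw3 = (18051, 6216, -7731)
w3·Bw3 = 926766; w3·w3 = 5591934; μ ≈ 926766/5591934 = 0.16573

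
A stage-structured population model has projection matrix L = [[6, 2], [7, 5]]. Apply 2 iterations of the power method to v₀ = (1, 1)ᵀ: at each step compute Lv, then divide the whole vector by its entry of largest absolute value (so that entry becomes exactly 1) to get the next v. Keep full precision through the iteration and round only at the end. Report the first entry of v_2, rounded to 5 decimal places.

0.62069

Lv0 = (8.000000, 12.000000); divide by 12.000000 → v1 = (0.666667, 1.000000)
Lv1 = (6.000000, 9.666667); divide by 9.666667 → v2 = (0.620690, 1.000000)
Requested entry of v2: 72/116 = 0.62069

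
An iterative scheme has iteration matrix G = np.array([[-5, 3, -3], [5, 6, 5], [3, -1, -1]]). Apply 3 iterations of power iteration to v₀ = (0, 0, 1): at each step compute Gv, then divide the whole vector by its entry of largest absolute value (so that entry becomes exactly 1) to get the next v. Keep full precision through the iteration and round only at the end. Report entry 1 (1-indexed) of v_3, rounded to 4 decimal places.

-0.6000

Gv0 = (-3.00000, 5.00000, -1.00000); divide by 5.00000 → v1 = (-0.60000, 1.00000, -0.20000)
Gv1 = (6.60000, 2.00000, -2.60000); divide by 6.60000 → v2 = (1.00000, 0.30303, -0.39394)
Gv2 = (-2.90909, 4.84848, 3.09091); divide by 4.84848 → v3 = (-0.60000, 1.00000, 0.63750)
Requested entry of v3: -96/160 = -0.6000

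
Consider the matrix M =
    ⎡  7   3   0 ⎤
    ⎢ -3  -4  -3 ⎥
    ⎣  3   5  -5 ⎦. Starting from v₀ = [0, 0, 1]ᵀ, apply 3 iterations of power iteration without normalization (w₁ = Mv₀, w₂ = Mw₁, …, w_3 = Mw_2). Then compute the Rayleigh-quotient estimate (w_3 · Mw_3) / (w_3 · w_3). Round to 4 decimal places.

w1 = Mv₀ = (0, -3, -5)
w2 = Mw1 = (-9, 27, 10)
w3 = Mw2 = (18, -111, 58)
Mw3 = (-207, 216, -791)
w3·Mw3 = 18·(-207) + (-111)·216 + 58·(-791) = -73580; w3·w3 = 18·18 + (-111)·(-111) + 58·58 = 16009
λ ≈ -73580/16009 = -4.5962

-4.5962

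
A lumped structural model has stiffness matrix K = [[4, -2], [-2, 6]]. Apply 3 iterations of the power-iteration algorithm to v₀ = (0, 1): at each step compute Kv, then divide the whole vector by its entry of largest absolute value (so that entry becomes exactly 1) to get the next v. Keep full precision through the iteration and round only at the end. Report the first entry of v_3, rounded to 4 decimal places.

-0.5714

Kv0 = (-2.00000, 6.00000); divide by 6.00000 → v1 = (-0.33333, 1.00000)
Kv1 = (-3.33333, 6.66667); divide by 6.66667 → v2 = (-0.50000, 1.00000)
Kv2 = (-4.00000, 7.00000); divide by 7.00000 → v3 = (-0.57143, 1.00000)
Requested entry of v3: -160/280 = -0.5714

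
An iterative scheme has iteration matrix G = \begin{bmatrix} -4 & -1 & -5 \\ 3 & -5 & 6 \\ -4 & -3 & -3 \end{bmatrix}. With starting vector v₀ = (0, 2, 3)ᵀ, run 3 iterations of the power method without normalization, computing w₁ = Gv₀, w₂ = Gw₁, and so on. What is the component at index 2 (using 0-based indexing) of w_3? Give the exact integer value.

w1 = Gv₀ = (-17, 8, -15)
w2 = Gw1 = (135, -181, 89)
w3 = Gw2 = (-804, 1844, -264)
The requested component of w3 is -264.

-264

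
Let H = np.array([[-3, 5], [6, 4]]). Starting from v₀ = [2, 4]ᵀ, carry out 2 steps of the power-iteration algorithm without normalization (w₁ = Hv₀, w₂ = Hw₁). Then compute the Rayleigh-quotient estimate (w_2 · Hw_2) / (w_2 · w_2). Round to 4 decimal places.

w1 = Hv₀ = (14, 28)
w2 = Hw1 = (98, 196)
Hw2 = (686, 1372)
w2·Hw2 = 98·686 + 196·1372 = 336140; w2·w2 = 98·98 + 196·196 = 48020
λ ≈ 336140/48020 = 7.0000

7.0000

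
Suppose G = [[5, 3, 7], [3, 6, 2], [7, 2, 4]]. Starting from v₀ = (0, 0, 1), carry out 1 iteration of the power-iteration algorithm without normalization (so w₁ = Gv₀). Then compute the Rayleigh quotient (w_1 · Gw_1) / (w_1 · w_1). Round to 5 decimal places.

w1 = Gv₀ = (5·0 + 3·0 + 7·1; 3·0 + 6·0 + 2·1; 7·0 + 2·0 + 4·1) = (7, 2, 4)
Gw1 = (69, 41, 69)
w1·Gw1 = 7·69 + 2·41 + 4·69 = 841; w1·w1 = 7·7 + 2·2 + 4·4 = 69
λ ≈ 841/69 = 12.18841

λ ≈ 12.18841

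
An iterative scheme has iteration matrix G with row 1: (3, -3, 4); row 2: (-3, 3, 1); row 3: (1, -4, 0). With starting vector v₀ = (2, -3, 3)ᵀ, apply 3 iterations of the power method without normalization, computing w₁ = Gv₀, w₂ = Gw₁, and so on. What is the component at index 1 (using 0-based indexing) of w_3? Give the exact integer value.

w1 = Gv₀ = (27, -12, 14)
w2 = Gw1 = (173, -103, 75)
w3 = Gw2 = (1128, -753, 585)
The requested component of w3 is -753.

-753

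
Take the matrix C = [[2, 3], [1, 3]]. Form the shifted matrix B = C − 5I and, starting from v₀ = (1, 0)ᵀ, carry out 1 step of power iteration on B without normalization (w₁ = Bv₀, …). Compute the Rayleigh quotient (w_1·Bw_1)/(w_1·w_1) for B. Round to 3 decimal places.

μ ≈ -4.100

B = C − 5I has rows (-3, 3); (1, -2)
w1 = Bv₀ = ((-3)·1 + 3·0; 1·1 + (-2)·0) = (-3, 1)
Bw1 = (12, -5)
w1·Bw1 = -41; w1·w1 = 10; μ ≈ -41/10 = -4.100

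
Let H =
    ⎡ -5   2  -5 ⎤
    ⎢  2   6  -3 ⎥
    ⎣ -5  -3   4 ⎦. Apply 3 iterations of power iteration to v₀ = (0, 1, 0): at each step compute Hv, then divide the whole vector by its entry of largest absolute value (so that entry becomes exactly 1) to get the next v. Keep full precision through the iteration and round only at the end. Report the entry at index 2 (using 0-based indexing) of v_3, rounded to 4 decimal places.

Hv0 = (2.00000, 6.00000, -3.00000); divide by 6.00000 → v1 = (0.33333, 1.00000, -0.50000)
Hv1 = (2.83333, 8.16667, -6.66667); divide by 8.16667 → v2 = (0.34694, 1.00000, -0.81633)
Hv2 = (4.34694, 9.14286, -8.00000); divide by 9.14286 → v3 = (0.47545, 1.00000, -0.87500)
Requested entry of v3: -392/448 = -0.8750

-0.8750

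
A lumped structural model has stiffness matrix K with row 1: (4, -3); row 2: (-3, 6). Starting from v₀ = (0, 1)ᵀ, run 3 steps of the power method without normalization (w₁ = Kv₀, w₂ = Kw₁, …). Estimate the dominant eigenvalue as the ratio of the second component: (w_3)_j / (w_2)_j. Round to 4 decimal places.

λ ≈ 8.0000

w1 = Kv₀ = (-3, 6)
w2 = Kw1 = (-30, 45)
w3 = Kw2 = (-255, 360)
Ratio at component: 360 / 45 = 8.0000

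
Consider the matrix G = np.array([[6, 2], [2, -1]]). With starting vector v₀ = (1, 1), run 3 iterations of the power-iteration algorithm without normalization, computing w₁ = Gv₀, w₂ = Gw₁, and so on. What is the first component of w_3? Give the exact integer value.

330

w1 = Gv₀ = (6·1 + 2·1; 2·1 + (-1)·1) = (8, 1)
w2 = Gw1 = (6·8 + 2·1; 2·8 + (-1)·1) = (50, 15)
w3 = Gw2 = (330, 85)
The requested component of w3 is 330.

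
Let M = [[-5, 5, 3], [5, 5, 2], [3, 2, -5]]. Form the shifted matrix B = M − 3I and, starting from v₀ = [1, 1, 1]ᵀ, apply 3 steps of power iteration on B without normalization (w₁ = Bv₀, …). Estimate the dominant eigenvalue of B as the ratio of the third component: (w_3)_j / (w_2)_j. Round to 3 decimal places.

B = M − 3I has rows (-8, 5, 3); (5, 2, 2); (3, 2, -8)
w1 = Bv₀ = ((-8)·1 + 5·1 + 3·1; 5·1 + 2·1 + 2·1; 3·1 + 2·1 + (-8)·1) = (0, 9, -3)
w2 = Bw1 = ((-8)·0 + 5·9 + 3·(-3); 5·0 + 2·9 + 2·(-3); 3·0 + 2·9 + (-8)·(-3)) = (36, 12, 42)
w3 = Bw2 = (-102, 288, -204)
Ratio: -204/42 = -4.857

-4.857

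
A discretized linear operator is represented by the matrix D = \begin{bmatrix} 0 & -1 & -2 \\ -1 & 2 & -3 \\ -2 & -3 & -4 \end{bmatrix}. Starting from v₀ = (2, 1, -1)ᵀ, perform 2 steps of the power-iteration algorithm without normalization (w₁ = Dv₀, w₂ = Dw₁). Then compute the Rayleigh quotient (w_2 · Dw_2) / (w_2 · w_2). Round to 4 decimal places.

w1 = Dv₀ = (0·2 + (-1)·1 + (-2)·(-1); (-1)·2 + 2·1 + (-3)·(-1); (-2)·2 + (-3)·1 + (-4)·(-1)) = (1, 3, -3)
w2 = Dw1 = (0·1 + (-1)·3 + (-2)·(-3); (-1)·1 + 2·3 + (-3)·(-3); (-2)·1 + (-3)·3 + (-4)·(-3)) = (3, 14, 1)
Dw2 = (-16, 22, -52)
w2·Dw2 = 3·(-16) + 14·22 + 1·(-52) = 208; w2·w2 = 3·3 + 14·14 + 1·1 = 206
λ ≈ 208/206 = 1.0097

1.0097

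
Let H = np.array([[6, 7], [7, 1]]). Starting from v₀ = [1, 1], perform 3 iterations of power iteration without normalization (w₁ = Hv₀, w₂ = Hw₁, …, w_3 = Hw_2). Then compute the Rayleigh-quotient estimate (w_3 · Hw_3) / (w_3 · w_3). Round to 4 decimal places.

λ ≈ 10.9321

w1 = Hv₀ = (13, 8)
w2 = Hw1 = (134, 99)
w3 = Hw2 = (1497, 1037)
Hw3 = (16241, 11516)
w3·Hw3 = 1497·16241 + 1037·11516 = 36254869; w3·w3 = 1497·1497 + 1037·1037 = 3316378
λ ≈ 36254869/3316378 = 10.9321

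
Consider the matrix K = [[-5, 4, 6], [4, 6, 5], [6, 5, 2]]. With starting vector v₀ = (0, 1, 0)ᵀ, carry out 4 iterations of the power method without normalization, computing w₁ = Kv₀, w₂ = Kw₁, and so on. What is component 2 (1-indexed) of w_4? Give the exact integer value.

w1 = Kv₀ = (4, 6, 5)
w2 = Kw1 = (34, 77, 64)
w3 = Kw2 = (522, 918, 717)
w4 = Kw3 = (5364, 11181, 9156)
The requested component of w4 is 11181.

11181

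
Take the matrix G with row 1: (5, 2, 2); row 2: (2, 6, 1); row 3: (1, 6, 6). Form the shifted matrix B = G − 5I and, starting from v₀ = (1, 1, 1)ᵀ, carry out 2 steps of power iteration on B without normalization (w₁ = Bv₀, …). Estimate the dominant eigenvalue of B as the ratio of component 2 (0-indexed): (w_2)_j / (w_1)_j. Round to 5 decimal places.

B = G − 5I has rows (0, 2, 2); (2, 1, 1); (1, 6, 1)
w1 = Bv₀ = (0·1 + 2·1 + 2·1; 2·1 + 1·1 + 1·1; 1·1 + 6·1 + 1·1) = (4, 4, 8)
w2 = Bw1 = (0·4 + 2·4 + 2·8; 2·4 + 1·4 + 1·8; 1·4 + 6·4 + 1·8) = (24, 20, 36)
Ratio: 36/8 = 4.50000

μ ≈ 4.50000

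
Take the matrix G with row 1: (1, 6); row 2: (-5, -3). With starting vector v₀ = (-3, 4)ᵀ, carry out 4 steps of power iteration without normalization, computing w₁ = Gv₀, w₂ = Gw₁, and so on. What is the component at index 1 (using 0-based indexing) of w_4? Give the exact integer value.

w1 = Gv₀ = (21, 3)
w2 = Gw1 = (39, -114)
w3 = Gw2 = (-645, 147)
w4 = Gw3 = (237, 2784)
The requested component of w4 is 2784.

2784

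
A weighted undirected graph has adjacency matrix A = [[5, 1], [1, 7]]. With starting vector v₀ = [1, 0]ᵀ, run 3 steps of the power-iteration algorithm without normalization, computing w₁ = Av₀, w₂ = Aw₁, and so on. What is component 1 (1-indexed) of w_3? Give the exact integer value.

w1 = Av₀ = (5·1 + 1·0; 1·1 + 7·0) = (5, 1)
w2 = Aw1 = (5·5 + 1·1; 1·5 + 7·1) = (26, 12)
w3 = Aw2 = (142, 110)
The requested component of w3 is 142.

142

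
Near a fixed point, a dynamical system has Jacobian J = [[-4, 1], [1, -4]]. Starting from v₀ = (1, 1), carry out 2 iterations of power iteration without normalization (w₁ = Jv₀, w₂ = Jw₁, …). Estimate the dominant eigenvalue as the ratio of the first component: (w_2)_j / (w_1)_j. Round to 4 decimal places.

w1 = Jv₀ = (-3, -3)
w2 = Jw1 = (9, 9)
Ratio at component: 9 / -3 = -3.0000

λ ≈ -3.0000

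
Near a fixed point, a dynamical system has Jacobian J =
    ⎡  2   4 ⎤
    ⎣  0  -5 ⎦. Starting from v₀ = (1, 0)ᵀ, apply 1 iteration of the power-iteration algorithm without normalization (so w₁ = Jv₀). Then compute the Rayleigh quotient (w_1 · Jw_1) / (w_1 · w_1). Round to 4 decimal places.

w1 = Jv₀ = (2·1 + 4·0; 0·1 + (-5)·0) = (2, 0)
Jw1 = (4, 0)
w1·Jw1 = 2·4 + 0·0 = 8; w1·w1 = 2·2 + 0·0 = 4
λ ≈ 8/4 = 2.0000

λ ≈ 2.0000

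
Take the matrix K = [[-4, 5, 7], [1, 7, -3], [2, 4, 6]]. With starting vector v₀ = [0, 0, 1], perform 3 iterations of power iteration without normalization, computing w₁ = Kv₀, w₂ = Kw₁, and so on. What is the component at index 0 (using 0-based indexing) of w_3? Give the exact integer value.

110

w1 = Kv₀ = ((-4)·0 + 5·0 + 7·1; 1·0 + 7·0 + (-3)·1; 2·0 + 4·0 + 6·1) = (7, -3, 6)
w2 = Kw1 = ((-4)·7 + 5·(-3) + 7·6; 1·7 + 7·(-3) + (-3)·6; 2·7 + 4·(-3) + 6·6) = (-1, -32, 38)
w3 = Kw2 = (110, -339, 98)
The requested component of w3 is 110.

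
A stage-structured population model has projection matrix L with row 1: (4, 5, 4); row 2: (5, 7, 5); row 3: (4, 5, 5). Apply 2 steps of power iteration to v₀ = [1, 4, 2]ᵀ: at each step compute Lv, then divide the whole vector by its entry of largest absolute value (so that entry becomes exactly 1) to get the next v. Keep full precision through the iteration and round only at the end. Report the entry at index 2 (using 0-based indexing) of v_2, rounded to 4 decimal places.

Lv0 = (32.00000, 43.00000, 34.00000); divide by 43.00000 → v1 = (0.74419, 1.00000, 0.79070)
Lv1 = (11.13953, 14.67442, 11.93023); divide by 14.67442 → v2 = (0.75911, 1.00000, 0.81300)
Requested entry of v2: 513/631 = 0.8130

0.8130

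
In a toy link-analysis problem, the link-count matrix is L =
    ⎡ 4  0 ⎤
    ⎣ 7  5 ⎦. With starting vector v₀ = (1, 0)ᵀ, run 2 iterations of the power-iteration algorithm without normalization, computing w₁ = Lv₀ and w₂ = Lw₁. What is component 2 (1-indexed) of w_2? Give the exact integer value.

63

w1 = Lv₀ = (4·1 + 0·0; 7·1 + 5·0) = (4, 7)
w2 = Lw1 = (4·4 + 0·7; 7·4 + 5·7) = (16, 63)
The requested component of w2 is 63.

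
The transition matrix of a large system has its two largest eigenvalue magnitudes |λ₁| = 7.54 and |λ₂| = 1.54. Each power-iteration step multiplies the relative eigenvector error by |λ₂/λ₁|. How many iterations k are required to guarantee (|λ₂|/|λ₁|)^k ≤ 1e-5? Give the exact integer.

|λ₂/λ₁| = 1.54/7.54 = 0.20424
Need k ≥ ln(1e-5) / ln(0.20424) = -11.5129 / -1.5884 ≈ 7.248
Smallest integer k satisfying the bound: 8

8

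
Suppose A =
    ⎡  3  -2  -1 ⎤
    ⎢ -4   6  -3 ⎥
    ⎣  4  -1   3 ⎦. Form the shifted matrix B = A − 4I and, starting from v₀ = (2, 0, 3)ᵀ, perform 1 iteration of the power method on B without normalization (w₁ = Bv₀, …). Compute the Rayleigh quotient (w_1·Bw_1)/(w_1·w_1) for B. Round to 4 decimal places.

0.8348

B = A − 4I has rows (-1, -2, -1); (-4, 2, -3); (4, -1, -1)
w1 = Bv₀ = ((-1)·2 + (-2)·0 + (-1)·3; (-4)·2 + 2·0 + (-3)·3; 4·2 + (-1)·0 + (-1)·3) = (-5, -17, 5)
Bw1 = (34, -29, -8)
w1·Bw1 = 283; w1·w1 = 339; μ ≈ 283/339 = 0.8348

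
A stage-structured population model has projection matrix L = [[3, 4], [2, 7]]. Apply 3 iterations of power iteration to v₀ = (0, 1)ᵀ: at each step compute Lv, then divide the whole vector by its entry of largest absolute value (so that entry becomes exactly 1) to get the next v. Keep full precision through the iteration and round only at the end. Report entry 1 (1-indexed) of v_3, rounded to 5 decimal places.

Lv0 = (4.000000, 7.000000); divide by 7.000000 → v1 = (0.571429, 1.000000)
Lv1 = (5.714286, 8.142857); divide by 8.142857 → v2 = (0.701754, 1.000000)
Lv2 = (6.105263, 8.403509); divide by 8.403509 → v3 = (0.726514, 1.000000)
Requested entry of v3: 348/479 = 0.72651

0.72651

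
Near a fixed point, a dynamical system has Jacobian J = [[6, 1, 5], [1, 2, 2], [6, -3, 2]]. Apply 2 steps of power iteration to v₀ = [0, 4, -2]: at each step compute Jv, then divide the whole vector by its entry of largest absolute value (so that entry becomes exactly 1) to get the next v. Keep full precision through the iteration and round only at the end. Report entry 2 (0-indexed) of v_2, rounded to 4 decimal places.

Jv0 = (-6.00000, 4.00000, -16.00000); divide by -16.00000 → v1 = (0.37500, -0.25000, 1.00000)
Jv1 = (7.00000, 1.87500, 5.00000); divide by 7.00000 → v2 = (1.00000, 0.26786, 0.71429)
Requested entry of v2: -80/-112 = 0.7143

0.7143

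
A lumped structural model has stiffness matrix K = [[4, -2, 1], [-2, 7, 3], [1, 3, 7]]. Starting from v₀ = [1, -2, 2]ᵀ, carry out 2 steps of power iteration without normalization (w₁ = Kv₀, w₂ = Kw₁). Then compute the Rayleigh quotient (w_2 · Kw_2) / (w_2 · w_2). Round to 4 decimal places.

w1 = Kv₀ = (4·1 + (-2)·(-2) + 1·2; (-2)·1 + 7·(-2) + 3·2; 1·1 + 3·(-2) + 7·2) = (10, -10, 9)
w2 = Kw1 = (4·10 + (-2)·(-10) + 1·9; (-2)·10 + 7·(-10) + 3·9; 1·10 + 3·(-10) + 7·9) = (69, -63, 43)
Kw2 = (445, -450, 181)
w2·Kw2 = 69·445 + (-63)·(-450) + 43·181 = 66838; w2·w2 = 69·69 + (-63)·(-63) + 43·43 = 10579
λ ≈ 66838/10579 = 6.3180

6.3180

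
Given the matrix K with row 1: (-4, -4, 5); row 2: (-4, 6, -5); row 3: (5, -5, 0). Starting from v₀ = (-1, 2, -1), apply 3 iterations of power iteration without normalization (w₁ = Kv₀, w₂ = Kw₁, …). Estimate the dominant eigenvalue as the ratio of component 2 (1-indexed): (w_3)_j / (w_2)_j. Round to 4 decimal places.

w1 = Kv₀ = (-9, 21, -15)
w2 = Kw1 = (-123, 237, -150)
w3 = Kw2 = (-1206, 2664, -1800)
Ratio at component: 2664 / 237 = 11.2405

11.2405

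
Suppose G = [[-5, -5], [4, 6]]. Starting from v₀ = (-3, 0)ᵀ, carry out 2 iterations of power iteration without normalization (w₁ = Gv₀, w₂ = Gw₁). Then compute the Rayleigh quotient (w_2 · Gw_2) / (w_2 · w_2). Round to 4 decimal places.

w1 = Gv₀ = (15, -12)
w2 = Gw1 = (-15, -12)
Gw2 = (135, -132)
w2·Gw2 = (-15)·135 + (-12)·(-132) = -441; w2·w2 = (-15)·(-15) + (-12)·(-12) = 369
λ ≈ -441/369 = -1.1951

-1.1951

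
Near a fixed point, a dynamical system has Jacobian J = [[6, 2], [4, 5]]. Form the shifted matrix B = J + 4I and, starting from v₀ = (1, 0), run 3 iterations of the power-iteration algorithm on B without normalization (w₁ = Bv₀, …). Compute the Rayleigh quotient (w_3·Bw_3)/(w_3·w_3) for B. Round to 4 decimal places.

12.5347

B = J + 4I has rows (10, 2); (4, 9)
w1 = Bv₀ = (10·1 + 2·0; 4·1 + 9·0) = (10, 4)
w2 = Bw1 = (10·10 + 2·4; 4·10 + 9·4) = (108, 76)
w3 = Bw2 = (1232, 1116)
Bw3 = (14552, 14972)
w3·Bw3 = 34636816; w3·w3 = 2763280; μ ≈ 34636816/2763280 = 12.5347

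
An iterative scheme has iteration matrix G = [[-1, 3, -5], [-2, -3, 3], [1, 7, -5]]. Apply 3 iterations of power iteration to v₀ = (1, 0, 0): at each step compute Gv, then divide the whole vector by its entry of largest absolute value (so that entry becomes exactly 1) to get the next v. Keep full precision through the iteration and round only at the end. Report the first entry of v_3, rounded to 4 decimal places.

0.8563

Gv0 = (-1.00000, -2.00000, 1.00000); divide by -2.00000 → v1 = (0.50000, 1.00000, -0.50000)
Gv1 = (5.00000, -5.50000, 10.00000); divide by 10.00000 → v2 = (0.50000, -0.55000, 1.00000)
Gv2 = (-7.15000, 3.65000, -8.35000); divide by -8.35000 → v3 = (0.85629, -0.43713, 1.00000)
Requested entry of v3: 143/167 = 0.8563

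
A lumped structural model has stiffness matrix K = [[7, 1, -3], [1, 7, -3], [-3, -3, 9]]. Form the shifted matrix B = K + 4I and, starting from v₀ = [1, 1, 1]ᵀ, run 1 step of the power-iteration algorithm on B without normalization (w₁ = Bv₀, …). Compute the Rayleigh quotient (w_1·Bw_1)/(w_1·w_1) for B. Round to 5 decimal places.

B = K + 4I has rows (11, 1, -3); (1, 11, -3); (-3, -3, 13)
w1 = Bv₀ = (9, 9, 7)
Bw1 = (87, 87, 37)
w1·Bw1 = 1825; w1·w1 = 211; μ ≈ 1825/211 = 8.64929

8.64929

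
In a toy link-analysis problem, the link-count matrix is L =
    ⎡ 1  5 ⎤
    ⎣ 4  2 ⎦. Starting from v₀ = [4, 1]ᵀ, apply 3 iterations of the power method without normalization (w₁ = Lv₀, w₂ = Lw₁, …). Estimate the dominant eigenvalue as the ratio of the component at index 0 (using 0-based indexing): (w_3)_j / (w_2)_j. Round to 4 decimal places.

λ ≈ 4.6364

w1 = Lv₀ = (1·4 + 5·1; 4·4 + 2·1) = (9, 18)
w2 = Lw1 = (1·9 + 5·18; 4·9 + 2·18) = (99, 72)
w3 = Lw2 = (459, 540)
Ratio at component: 459 / 99 = 4.6364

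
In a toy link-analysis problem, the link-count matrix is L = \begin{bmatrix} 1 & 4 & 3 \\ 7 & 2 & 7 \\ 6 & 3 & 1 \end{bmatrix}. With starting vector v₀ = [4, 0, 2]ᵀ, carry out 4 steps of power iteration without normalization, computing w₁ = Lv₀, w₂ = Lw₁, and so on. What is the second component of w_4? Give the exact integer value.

w1 = Lv₀ = (1·4 + 4·0 + 3·2; 7·4 + 2·0 + 7·2; 6·4 + 3·0 + 1·2) = (10, 42, 26)
w2 = Lw1 = (1·10 + 4·42 + 3·26; 7·10 + 2·42 + 7·26; 6·10 + 3·42 + 1·26) = (256, 336, 212)
w3 = Lw2 = (2236, 3948, 2756)
w4 = Lw3 = (26296, 42840, 28016)
The requested component of w4 is 42840.

42840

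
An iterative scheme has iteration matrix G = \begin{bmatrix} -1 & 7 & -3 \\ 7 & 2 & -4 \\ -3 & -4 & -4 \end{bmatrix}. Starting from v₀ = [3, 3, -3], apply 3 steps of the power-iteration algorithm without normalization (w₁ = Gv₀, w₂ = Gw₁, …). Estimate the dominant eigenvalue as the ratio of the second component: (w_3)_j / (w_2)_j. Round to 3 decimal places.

10.960

w1 = Gv₀ = (27, 39, -9)
w2 = Gw1 = (273, 303, -201)
w3 = Gw2 = (2451, 3321, -1227)
Ratio at component: 3321 / 303 = 10.960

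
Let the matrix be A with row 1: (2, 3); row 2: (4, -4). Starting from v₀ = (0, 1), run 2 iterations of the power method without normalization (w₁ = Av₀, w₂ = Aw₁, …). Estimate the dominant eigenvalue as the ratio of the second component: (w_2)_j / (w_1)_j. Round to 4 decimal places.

-7.0000

w1 = Av₀ = (2·0 + 3·1; 4·0 + (-4)·1) = (3, -4)
w2 = Aw1 = (2·3 + 3·(-4); 4·3 + (-4)·(-4)) = (-6, 28)
Ratio at component: 28 / -4 = -7.0000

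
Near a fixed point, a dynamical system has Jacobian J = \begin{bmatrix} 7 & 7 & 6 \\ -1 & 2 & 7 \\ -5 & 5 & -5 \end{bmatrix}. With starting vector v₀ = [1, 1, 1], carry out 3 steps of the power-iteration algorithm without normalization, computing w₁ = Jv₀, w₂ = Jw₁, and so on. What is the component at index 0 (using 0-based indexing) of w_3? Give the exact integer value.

w1 = Jv₀ = (20, 8, -5)
w2 = Jw1 = (166, -39, -35)
w3 = Jw2 = (679, -489, -850)
The requested component of w3 is 679.

679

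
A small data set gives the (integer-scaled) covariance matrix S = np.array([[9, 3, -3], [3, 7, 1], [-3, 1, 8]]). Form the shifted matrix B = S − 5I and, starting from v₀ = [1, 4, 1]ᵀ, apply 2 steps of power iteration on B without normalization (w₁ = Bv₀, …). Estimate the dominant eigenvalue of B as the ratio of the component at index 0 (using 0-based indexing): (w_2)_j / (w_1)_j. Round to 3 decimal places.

B = S − 5I has rows (4, 3, -3); (3, 2, 1); (-3, 1, 3)
w1 = Bv₀ = (4·1 + 3·4 + (-3)·1; 3·1 + 2·4 + 1·1; (-3)·1 + 1·4 + 3·1) = (13, 12, 4)
w2 = Bw1 = (4·13 + 3·12 + (-3)·4; 3·13 + 2·12 + 1·4; (-3)·13 + 1·12 + 3·4) = (76, 67, -15)
Ratio: 76/13 = 5.846

μ ≈ 5.846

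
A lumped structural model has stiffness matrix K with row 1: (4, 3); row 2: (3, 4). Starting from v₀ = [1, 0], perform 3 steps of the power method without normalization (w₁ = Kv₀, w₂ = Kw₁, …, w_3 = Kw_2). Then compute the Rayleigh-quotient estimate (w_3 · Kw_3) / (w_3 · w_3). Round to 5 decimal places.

λ ≈ 6.99995

w1 = Kv₀ = (4·1 + 3·0; 3·1 + 4·0) = (4, 3)
w2 = Kw1 = (4·4 + 3·3; 3·4 + 4·3) = (25, 24)
w3 = Kw2 = (172, 171)
Kw3 = (1201, 1200)
w3·Kw3 = 172·1201 + 171·1200 = 411772; w3·w3 = 172·172 + 171·171 = 58825
λ ≈ 411772/58825 = 6.99995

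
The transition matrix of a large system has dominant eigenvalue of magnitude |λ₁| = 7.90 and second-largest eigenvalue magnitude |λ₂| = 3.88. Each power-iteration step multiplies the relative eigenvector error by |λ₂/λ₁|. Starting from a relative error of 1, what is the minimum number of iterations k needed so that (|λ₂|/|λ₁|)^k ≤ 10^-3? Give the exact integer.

10

|λ₂/λ₁| = 3.88/7.90 = 0.49114
Need k ≥ ln(10^-3) / ln(0.49114) = -6.9078 / -0.7110 ≈ 9.715
Smallest integer k satisfying the bound: 10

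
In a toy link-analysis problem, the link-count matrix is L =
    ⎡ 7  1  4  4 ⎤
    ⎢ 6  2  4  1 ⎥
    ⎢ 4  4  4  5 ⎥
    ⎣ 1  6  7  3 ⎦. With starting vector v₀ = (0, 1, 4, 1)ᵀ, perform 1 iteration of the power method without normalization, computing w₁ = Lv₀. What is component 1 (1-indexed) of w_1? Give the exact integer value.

w1 = Lv₀ = (7·0 + 1·1 + 4·4 + 4·1; 6·0 + 2·1 + 4·4 + 1·1; 4·0 + 4·1 + 4·4 + 5·1; 1·0 + 6·1 + 7·4 + 3·1) = (21, 19, 25, 37)
The requested component of w1 is 21.

21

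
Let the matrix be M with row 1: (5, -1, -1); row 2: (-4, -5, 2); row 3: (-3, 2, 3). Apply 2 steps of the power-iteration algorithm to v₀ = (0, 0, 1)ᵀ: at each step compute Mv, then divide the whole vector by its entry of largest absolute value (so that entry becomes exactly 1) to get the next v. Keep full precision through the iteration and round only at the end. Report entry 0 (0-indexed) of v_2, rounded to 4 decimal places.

-0.6250

Mv0 = (-1.00000, 2.00000, 3.00000); divide by 3.00000 → v1 = (-0.33333, 0.66667, 1.00000)
Mv1 = (-3.33333, 0.00000, 5.33333); divide by 5.33333 → v2 = (-0.62500, 0.00000, 1.00000)
Requested entry of v2: -10/16 = -0.6250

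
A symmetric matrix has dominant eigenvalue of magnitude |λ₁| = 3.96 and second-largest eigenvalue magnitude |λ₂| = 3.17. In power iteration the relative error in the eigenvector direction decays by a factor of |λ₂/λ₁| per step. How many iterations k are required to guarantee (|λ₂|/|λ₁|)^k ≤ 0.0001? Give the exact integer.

42

|λ₂/λ₁| = 3.17/3.96 = 0.80051
Need k ≥ ln(0.0001) / ln(0.80051) = -9.2103 / -0.2225 ≈ 41.392
Smallest integer k satisfying the bound: 42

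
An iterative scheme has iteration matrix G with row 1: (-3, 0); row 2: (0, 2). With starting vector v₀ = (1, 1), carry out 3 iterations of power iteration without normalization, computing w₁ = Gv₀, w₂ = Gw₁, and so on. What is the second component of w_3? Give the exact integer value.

8

w1 = Gv₀ = ((-3)·1 + 0·1; 0·1 + 2·1) = (-3, 2)
w2 = Gw1 = ((-3)·(-3) + 0·2; 0·(-3) + 2·2) = (9, 4)
w3 = Gw2 = (-27, 8)
The requested component of w3 is 8.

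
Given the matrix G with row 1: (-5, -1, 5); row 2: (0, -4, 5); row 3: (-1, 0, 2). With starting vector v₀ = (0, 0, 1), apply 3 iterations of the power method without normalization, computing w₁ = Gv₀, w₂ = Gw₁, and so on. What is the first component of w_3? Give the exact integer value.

w1 = Gv₀ = ((-5)·0 + (-1)·0 + 5·1; 0·0 + (-4)·0 + 5·1; (-1)·0 + 0·0 + 2·1) = (5, 5, 2)
w2 = Gw1 = ((-5)·5 + (-1)·5 + 5·2; 0·5 + (-4)·5 + 5·2; (-1)·5 + 0·5 + 2·2) = (-20, -10, -1)
w3 = Gw2 = (105, 35, 18)
The requested component of w3 is 105.

105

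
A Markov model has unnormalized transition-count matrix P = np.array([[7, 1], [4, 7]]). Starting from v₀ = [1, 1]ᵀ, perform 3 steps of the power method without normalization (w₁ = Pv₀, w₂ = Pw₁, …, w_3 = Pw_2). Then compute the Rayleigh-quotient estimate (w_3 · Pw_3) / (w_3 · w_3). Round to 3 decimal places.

λ ≈ 9.133

w1 = Pv₀ = (8, 11)
w2 = Pw1 = (67, 109)
w3 = Pw2 = (578, 1031)
Pw3 = (5077, 9529)
w3·Pw3 = 578·5077 + 1031·9529 = 12758905; w3·w3 = 578·578 + 1031·1031 = 1397045
λ ≈ 12758905/1397045 = 9.133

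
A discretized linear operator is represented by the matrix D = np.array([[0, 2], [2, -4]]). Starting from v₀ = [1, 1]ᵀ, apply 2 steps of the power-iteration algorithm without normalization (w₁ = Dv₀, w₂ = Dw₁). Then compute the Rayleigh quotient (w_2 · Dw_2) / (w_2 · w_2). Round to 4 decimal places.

-4.8000

w1 = Dv₀ = (0·1 + 2·1; 2·1 + (-4)·1) = (2, -2)
w2 = Dw1 = (0·2 + 2·(-2); 2·2 + (-4)·(-2)) = (-4, 12)
Dw2 = (24, -56)
w2·Dw2 = (-4)·24 + 12·(-56) = -768; w2·w2 = (-4)·(-4) + 12·12 = 160
λ ≈ -768/160 = -4.8000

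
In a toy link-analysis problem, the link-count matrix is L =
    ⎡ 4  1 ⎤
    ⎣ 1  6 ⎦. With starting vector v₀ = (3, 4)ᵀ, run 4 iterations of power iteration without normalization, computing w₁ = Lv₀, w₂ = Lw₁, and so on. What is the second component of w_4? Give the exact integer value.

w1 = Lv₀ = (16, 27)
w2 = Lw1 = (91, 178)
w3 = Lw2 = (542, 1159)
w4 = Lw3 = (3327, 7496)
The requested component of w4 is 7496.

7496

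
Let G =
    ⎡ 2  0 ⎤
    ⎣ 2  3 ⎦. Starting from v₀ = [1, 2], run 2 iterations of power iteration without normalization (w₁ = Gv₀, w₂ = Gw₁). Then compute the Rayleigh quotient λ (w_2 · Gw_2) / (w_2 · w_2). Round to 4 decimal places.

3.2600

w1 = Gv₀ = (2, 8)
w2 = Gw1 = (4, 28)
Gw2 = (8, 92)
w2·Gw2 = 4·8 + 28·92 = 2608; w2·w2 = 4·4 + 28·28 = 800
λ ≈ 2608/800 = 3.2600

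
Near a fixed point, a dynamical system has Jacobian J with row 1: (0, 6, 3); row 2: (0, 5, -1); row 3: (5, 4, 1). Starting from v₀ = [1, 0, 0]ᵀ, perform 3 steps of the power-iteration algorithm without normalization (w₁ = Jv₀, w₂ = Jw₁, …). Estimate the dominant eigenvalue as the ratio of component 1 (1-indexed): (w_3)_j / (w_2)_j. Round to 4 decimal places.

w1 = Jv₀ = (0·1 + 6·0 + 3·0; 0·1 + 5·0 + (-1)·0; 5·1 + 4·0 + 1·0) = (0, 0, 5)
w2 = Jw1 = (0·0 + 6·0 + 3·5; 0·0 + 5·0 + (-1)·5; 5·0 + 4·0 + 1·5) = (15, -5, 5)
w3 = Jw2 = (-15, -30, 60)
Ratio at component: -15 / 15 = -1.0000

-1.0000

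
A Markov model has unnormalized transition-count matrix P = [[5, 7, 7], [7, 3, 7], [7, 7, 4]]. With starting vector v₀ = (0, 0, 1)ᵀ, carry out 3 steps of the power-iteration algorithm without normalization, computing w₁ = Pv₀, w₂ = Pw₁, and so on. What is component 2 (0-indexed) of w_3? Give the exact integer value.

1926

w1 = Pv₀ = (5·0 + 7·0 + 7·1; 7·0 + 3·0 + 7·1; 7·0 + 7·0 + 4·1) = (7, 7, 4)
w2 = Pw1 = (5·7 + 7·7 + 7·4; 7·7 + 3·7 + 7·4; 7·7 + 7·7 + 4·4) = (112, 98, 114)
w3 = Pw2 = (2044, 1876, 1926)
The requested component of w3 is 1926.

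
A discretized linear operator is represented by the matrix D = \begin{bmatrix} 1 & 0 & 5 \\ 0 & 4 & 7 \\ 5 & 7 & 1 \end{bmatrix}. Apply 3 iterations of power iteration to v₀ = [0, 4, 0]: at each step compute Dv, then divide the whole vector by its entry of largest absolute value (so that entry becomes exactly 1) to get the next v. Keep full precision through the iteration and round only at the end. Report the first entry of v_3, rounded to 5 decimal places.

0.31579

Dv0 = (0.000000, 16.000000, 28.000000); divide by 28.000000 → v1 = (0.000000, 0.571429, 1.000000)
Dv1 = (5.000000, 9.285714, 5.000000); divide by 9.285714 → v2 = (0.538462, 1.000000, 0.538462)
Dv2 = (3.230769, 7.769231, 10.230769); divide by 10.230769 → v3 = (0.315789, 0.759398, 1.000000)
Requested entry of v3: 840/2660 = 0.31579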